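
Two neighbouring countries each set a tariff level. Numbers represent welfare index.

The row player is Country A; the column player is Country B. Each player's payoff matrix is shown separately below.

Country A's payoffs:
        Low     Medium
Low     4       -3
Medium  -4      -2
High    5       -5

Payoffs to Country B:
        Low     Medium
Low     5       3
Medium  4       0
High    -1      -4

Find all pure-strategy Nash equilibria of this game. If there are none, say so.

Country A against Low: payoffs 4, -4, 5 → best response High.
Country A against Medium: payoffs -3, -2, -5 → best response Medium.
Country B against Low: payoffs 5, 3 → best response Low.
Country B against Medium: payoffs 4, 0 → best response Low.
Country B against High: payoffs -1, -4 → best response Low.
Mutual best responses: (High, Low).

(High, Low)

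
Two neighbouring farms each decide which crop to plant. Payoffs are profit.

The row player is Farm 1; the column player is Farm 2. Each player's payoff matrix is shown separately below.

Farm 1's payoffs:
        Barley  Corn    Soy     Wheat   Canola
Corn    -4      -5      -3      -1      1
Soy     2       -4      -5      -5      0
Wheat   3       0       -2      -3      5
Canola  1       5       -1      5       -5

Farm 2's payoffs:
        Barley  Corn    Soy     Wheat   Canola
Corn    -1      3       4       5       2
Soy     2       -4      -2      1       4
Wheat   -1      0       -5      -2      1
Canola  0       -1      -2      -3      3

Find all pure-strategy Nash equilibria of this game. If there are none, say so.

(Corn, Barley): Farm 1 can switch to Soy (-4 → 2). Not NE.
(Corn, Corn): Farm 1 can switch to Soy (-5 → -4). Not NE.
(Corn, Soy): Farm 1 can switch to Wheat (-3 → -2). Not NE.
(Corn, Wheat): Farm 1 can switch to Canola (-1 → 5). Not NE.
(Corn, Canola): Farm 1 can switch to Wheat (1 → 5). Not NE.
(Soy, Barley): Farm 1 can switch to Wheat (2 → 3). Not NE.
(Wheat, Canola): Farm 1 gets 5, best alternative 1; Farm 2 gets 1, best alternative 0. No profitable deviation — NE.
(The remaining 13 profiles each have a profitable deviation by the same check.)

Pure NE: (Wheat, Canola)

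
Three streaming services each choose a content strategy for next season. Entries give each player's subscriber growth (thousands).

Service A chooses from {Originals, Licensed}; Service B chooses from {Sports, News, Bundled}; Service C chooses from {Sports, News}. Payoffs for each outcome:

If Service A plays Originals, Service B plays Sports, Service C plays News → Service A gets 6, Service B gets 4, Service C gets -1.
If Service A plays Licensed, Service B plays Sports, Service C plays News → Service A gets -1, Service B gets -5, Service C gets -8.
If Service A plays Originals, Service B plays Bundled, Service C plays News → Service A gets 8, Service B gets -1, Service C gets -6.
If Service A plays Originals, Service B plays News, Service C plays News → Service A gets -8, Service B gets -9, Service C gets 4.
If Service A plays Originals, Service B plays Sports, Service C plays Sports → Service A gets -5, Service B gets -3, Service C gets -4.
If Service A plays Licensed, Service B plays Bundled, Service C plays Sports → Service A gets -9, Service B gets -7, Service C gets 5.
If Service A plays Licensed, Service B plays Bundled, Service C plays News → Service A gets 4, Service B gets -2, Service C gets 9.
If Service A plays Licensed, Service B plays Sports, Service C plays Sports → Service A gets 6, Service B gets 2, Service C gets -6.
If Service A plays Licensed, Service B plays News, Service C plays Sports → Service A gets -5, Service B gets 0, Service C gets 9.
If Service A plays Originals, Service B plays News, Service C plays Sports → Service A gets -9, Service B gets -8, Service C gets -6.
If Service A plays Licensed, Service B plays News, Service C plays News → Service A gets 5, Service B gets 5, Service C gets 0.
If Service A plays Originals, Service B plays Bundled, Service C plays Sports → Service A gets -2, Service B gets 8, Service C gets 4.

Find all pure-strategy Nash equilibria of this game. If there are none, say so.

Service A against (Sports, Sports): payoffs -5, 6 → best response Licensed.
Service A against (Sports, News): payoffs 6, -1 → best response Originals.
Service A against (News, Sports): payoffs -9, -5 → best response Licensed.
Service A against (News, News): payoffs -8, 5 → best response Licensed.
Service A against (Bundled, Sports): payoffs -2, -9 → best response Originals.
Service A against (Bundled, News): payoffs 8, 4 → best response Originals.
Service B against (Originals, Sports): payoffs -3, -8, 8 → best response Bundled.
Service B against (Originals, News): payoffs 4, -9, -1 → best response Sports.
Service B against (Licensed, Sports): payoffs 2, 0, -7 → best response Sports.
Service B against (Licensed, News): payoffs -5, 5, -2 → best response News.
Service C against (Originals, Sports): payoffs -4, -1 → best response News.
Service C against (Originals, News): payoffs -6, 4 → best response News.
Service C against (Originals, Bundled): payoffs 4, -6 → best response Sports.
Service C against (Licensed, Sports): payoffs -6, -8 → best response Sports.
Service C against (Licensed, News): payoffs 9, 0 → best response Sports.
Service C against (Licensed, Bundled): payoffs 5, 9 → best response News.
Mutual best responses: (Originals, Sports, News); (Originals, Bundled, Sports); (Licensed, Sports, Sports).

The pure Nash equilibria are (Originals, Sports, News), (Originals, Bundled, Sports), (Licensed, Sports, Sports).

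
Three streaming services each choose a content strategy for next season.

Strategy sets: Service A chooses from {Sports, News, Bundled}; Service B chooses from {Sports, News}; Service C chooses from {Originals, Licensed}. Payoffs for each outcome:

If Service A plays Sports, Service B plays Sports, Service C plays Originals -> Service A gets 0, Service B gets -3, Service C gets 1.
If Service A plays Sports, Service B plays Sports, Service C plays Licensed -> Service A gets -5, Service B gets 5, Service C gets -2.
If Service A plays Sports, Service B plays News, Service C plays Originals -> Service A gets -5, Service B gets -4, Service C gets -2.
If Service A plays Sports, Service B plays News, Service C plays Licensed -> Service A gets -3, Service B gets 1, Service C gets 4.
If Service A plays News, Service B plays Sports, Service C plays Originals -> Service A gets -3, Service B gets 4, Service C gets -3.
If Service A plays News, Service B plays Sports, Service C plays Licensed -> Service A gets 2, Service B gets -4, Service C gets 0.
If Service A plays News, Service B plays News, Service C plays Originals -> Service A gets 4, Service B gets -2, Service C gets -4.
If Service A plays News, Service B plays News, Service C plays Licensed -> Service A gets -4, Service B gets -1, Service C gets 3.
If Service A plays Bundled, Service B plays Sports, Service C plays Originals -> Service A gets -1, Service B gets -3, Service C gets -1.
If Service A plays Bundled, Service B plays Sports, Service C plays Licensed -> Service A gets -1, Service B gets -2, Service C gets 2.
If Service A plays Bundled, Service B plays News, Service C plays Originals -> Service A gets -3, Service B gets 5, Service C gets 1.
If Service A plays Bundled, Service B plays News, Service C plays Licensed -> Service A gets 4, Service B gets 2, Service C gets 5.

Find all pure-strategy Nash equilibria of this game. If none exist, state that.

(Sports, Sports, Originals): Service A gets 0, best alternative -1; Service B gets -3, best alternative -4; Service C gets 1, best alternative -2. No profitable deviation — NE.
(Sports, Sports, Licensed): Service A can switch to News (-5 → 2). Not NE.
(Sports, News, Originals): Service A can switch to News (-5 → 4). Not NE.
(Sports, News, Licensed): Service A can switch to Bundled (-3 → 4). Not NE.
(News, Sports, Originals): Service A can switch to Sports (-3 → 0). Not NE.
(News, Sports, Licensed): Service B can switch to News (-4 → -1). Not NE.
(News, News, Originals): Service B can switch to Sports (-2 → 4). Not NE.
(Bundled, News, Licensed): Service A gets 4, best alternative -3; Service B gets 2, best alternative -2; Service C gets 5, best alternative 1. No profitable deviation — NE.
(The remaining 4 profiles each have a profitable deviation by the same check.)

Pure-strategy Nash equilibria: (Sports, Sports, Originals), (Bundled, News, Licensed)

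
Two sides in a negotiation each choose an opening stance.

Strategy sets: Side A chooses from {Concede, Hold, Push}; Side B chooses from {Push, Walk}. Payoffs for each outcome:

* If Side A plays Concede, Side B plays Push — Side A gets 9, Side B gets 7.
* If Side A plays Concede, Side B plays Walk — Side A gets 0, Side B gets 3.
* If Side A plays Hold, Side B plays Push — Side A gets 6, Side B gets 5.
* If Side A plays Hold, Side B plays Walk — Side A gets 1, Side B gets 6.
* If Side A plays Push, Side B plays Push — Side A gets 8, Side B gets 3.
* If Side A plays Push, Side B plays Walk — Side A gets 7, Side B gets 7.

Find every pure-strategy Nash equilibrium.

(Concede, Push): Side A gets 9, best alternative 8; Side B gets 7, best alternative 3. No profitable deviation — NE.
(Concede, Walk): Side A can switch to Hold (0 → 1). Not NE.
(Hold, Push): Side A can switch to Concede (6 → 9). Not NE.
(Hold, Walk): Side A can switch to Push (1 → 7). Not NE.
(Push, Push): Side A can switch to Concede (8 → 9). Not NE.
(Push, Walk): Side A gets 7, best alternative 1; Side B gets 7, best alternative 3. No profitable deviation — NE.

(Concede, Push), (Push, Walk)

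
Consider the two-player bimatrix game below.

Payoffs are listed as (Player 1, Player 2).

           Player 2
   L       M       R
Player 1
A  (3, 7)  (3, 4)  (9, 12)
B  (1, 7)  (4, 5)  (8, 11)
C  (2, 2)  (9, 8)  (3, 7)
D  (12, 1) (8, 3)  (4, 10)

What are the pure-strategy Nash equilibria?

For each strategy profile, look for a profitable unilateral deviation.
(A, L): Player 1 can switch to D (3 → 12). Not NE.
(A, M): Player 1 can switch to B (3 → 4). Not NE.
(A, R): Player 1 gets 9, best alternative 8; Player 2 gets 12, best alternative 7. No profitable deviation — NE.
(B, L): Player 1 can switch to A (1 → 3). Not NE.
(B, M): Player 1 can switch to C (4 → 9). Not NE.
(B, R): Player 1 can switch to A (8 → 9). Not NE.
(C, L): Player 1 can switch to A (2 → 3). Not NE.
(C, M): Player 1 gets 9, best alternative 8; Player 2 gets 8, best alternative 7. No profitable deviation — NE.
(C, R): Player 1 can switch to A (3 → 9). Not NE.
(D, L): Player 2 can switch to M (1 → 3). Not NE.
(D, M): Player 1 can switch to C (8 → 9). Not NE.
(D, R): Player 1 can switch to A (4 → 9). Not NE.

Pure-strategy Nash equilibria: (A, R); (C, M)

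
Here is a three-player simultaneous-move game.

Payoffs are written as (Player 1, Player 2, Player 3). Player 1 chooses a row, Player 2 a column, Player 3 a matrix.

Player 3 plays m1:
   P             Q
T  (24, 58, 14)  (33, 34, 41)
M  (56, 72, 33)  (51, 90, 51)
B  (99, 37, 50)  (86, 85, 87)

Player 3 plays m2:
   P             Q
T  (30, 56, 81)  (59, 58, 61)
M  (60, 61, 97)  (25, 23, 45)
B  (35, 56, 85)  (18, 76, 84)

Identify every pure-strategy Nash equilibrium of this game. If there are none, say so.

The pure Nash equilibria are (T, Q, m2), (M, P, m2), (B, Q, m1).

Player 1 against (P, m1): payoffs 24, 56, 99 → best response B.
Player 1 against (P, m2): payoffs 30, 60, 35 → best response M.
Player 1 against (Q, m1): payoffs 33, 51, 86 → best response B.
Player 1 against (Q, m2): payoffs 59, 25, 18 → best response T.
Player 2 against (T, m1): payoffs 58, 34 → best response P.
Player 2 against (T, m2): payoffs 56, 58 → best response Q.
Player 2 against (M, m1): payoffs 72, 90 → best response Q.
Player 2 against (M, m2): payoffs 61, 23 → best response P.
Player 2 against (B, m1): payoffs 37, 85 → best response Q.
Player 2 against (B, m2): payoffs 56, 76 → best response Q.
Player 3 against (T, P): payoffs 14, 81 → best response m2.
Player 3 against (T, Q): payoffs 41, 61 → best response m2.
Player 3 against (M, P): payoffs 33, 97 → best response m2.
Player 3 against (M, Q): payoffs 51, 45 → best response m1.
Player 3 against (B, P): payoffs 50, 85 → best response m2.
Player 3 against (B, Q): payoffs 87, 84 → best response m1.
Mutual best responses: (T, Q, m2); (M, P, m2); (B, Q, m1).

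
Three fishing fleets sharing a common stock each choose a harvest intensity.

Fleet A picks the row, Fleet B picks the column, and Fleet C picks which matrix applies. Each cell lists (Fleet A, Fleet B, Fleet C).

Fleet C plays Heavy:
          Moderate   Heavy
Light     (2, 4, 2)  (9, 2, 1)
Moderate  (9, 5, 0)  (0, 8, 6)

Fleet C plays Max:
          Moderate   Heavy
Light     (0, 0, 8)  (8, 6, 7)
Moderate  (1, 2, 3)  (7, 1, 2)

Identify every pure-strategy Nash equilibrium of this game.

The pure Nash equilibria are (Light, Heavy, Max), (Moderate, Moderate, Max).

Fleet A against (Moderate, Heavy): payoffs 2, 9 → best response Moderate.
Fleet A against (Moderate, Max): payoffs 0, 1 → best response Moderate.
Fleet A against (Heavy, Heavy): payoffs 9, 0 → best response Light.
Fleet A against (Heavy, Max): payoffs 8, 7 → best response Light.
Fleet B against (Light, Heavy): payoffs 4, 2 → best response Moderate.
Fleet B against (Light, Max): payoffs 0, 6 → best response Heavy.
Fleet B against (Moderate, Heavy): payoffs 5, 8 → best response Heavy.
Fleet B against (Moderate, Max): payoffs 2, 1 → best response Moderate.
Fleet C against (Light, Moderate): payoffs 2, 8 → best response Max.
Fleet C against (Light, Heavy): payoffs 1, 7 → best response Max.
Fleet C against (Moderate, Moderate): payoffs 0, 3 → best response Max.
Fleet C against (Moderate, Heavy): payoffs 6, 2 → best response Heavy.
Mutual best responses: (Light, Heavy, Max); (Moderate, Moderate, Max).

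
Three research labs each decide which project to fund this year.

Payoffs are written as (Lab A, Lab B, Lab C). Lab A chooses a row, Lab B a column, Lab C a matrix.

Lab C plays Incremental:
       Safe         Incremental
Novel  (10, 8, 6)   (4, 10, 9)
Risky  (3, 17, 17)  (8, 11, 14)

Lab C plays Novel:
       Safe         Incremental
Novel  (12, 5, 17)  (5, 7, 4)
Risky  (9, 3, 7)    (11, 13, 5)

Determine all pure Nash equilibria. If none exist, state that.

Lab A against (Safe, Incremental): payoffs 10, 3 → best response Novel.
Lab A against (Safe, Novel): payoffs 12, 9 → best response Novel.
Lab A against (Incremental, Incremental): payoffs 4, 8 → best response Risky.
Lab A against (Incremental, Novel): payoffs 5, 11 → best response Risky.
Lab B against (Novel, Incremental): payoffs 8, 10 → best response Incremental.
Lab B against (Novel, Novel): payoffs 5, 7 → best response Incremental.
Lab B against (Risky, Incremental): payoffs 17, 11 → best response Safe.
Lab B against (Risky, Novel): payoffs 3, 13 → best response Incremental.
Lab C against (Novel, Safe): payoffs 6, 17 → best response Novel.
Lab C against (Novel, Incremental): payoffs 9, 4 → best response Incremental.
Lab C against (Risky, Safe): payoffs 17, 7 → best response Incremental.
Lab C against (Risky, Incremental): payoffs 14, 5 → best response Incremental.
No profile is a mutual best response for all players.

This game has no pure Nash equilibrium.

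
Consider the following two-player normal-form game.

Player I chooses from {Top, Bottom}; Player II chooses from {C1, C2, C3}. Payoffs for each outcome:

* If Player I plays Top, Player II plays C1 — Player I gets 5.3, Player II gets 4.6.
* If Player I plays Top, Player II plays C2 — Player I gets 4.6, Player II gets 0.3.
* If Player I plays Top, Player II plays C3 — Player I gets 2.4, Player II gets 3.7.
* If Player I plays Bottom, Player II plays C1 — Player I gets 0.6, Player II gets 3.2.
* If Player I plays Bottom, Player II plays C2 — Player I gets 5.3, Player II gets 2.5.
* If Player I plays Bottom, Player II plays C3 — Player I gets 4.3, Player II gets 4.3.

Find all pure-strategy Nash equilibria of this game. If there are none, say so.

For each player, find the best response to each opponent profile; mutual best responses are the pure NE.
Player I against C1: payoffs 5.3, 0.6 → best response Top.
Player I against C2: payoffs 4.6, 5.3 → best response Bottom.
Player I against C3: payoffs 2.4, 4.3 → best response Bottom.
Player II against Top: payoffs 4.6, 0.3, 3.7 → best response C1.
Player II against Bottom: payoffs 3.2, 2.5, 4.3 → best response C3.
Mutual best responses: (Top, C1); (Bottom, C3).

(Top, C1) and (Bottom, C3)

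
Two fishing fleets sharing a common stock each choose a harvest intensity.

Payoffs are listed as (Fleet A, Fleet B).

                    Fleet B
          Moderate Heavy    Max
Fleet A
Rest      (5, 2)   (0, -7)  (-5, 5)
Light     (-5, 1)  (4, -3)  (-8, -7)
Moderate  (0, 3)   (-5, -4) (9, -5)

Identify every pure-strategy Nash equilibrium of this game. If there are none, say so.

For each strategy profile, look for a profitable unilateral deviation.
(Rest, Moderate): Fleet B can switch to Max (2 → 5). Not NE.
(Rest, Heavy): Fleet A can switch to Light (0 → 4). Not NE.
(Rest, Max): Fleet A can switch to Moderate (-5 → 9). Not NE.
(Light, Moderate): Fleet A can switch to Rest (-5 → 5). Not NE.
(Light, Heavy): Fleet B can switch to Moderate (-3 → 1). Not NE.
(Light, Max): Fleet A can switch to Rest (-8 → -5). Not NE.
(Moderate, Moderate): Fleet A can switch to Rest (0 → 5). Not NE.
(Moderate, Heavy): Fleet A can switch to Rest (-5 → 0). Not NE.
(Moderate, Max): Fleet B can switch to Moderate (-5 → 3). Not NE.

There is no pure-strategy Nash equilibrium.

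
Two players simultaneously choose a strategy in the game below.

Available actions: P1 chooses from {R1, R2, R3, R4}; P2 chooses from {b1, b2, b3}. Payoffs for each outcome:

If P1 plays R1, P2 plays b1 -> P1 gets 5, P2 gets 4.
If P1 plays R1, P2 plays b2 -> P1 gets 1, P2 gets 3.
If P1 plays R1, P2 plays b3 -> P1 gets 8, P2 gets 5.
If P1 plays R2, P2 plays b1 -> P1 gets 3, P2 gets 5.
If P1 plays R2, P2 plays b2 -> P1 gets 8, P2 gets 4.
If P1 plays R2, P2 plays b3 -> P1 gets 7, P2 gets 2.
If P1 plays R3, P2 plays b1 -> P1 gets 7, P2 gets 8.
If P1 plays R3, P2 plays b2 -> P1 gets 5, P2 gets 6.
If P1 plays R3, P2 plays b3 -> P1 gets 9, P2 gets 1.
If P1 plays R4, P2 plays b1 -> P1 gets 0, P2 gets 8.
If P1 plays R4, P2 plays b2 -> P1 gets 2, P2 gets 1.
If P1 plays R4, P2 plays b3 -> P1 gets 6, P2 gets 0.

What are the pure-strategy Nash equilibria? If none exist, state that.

P1 against b1: payoffs 5, 3, 7, 0 → best response R3.
P1 against b2: payoffs 1, 8, 5, 2 → best response R2.
P1 against b3: payoffs 8, 7, 9, 6 → best response R3.
P2 against R1: payoffs 4, 3, 5 → best response b3.
P2 against R2: payoffs 5, 4, 2 → best response b1.
P2 against R3: payoffs 8, 6, 1 → best response b1.
P2 against R4: payoffs 8, 1, 0 → best response b1.
Mutual best responses: (R3, b1).

(R3, b1)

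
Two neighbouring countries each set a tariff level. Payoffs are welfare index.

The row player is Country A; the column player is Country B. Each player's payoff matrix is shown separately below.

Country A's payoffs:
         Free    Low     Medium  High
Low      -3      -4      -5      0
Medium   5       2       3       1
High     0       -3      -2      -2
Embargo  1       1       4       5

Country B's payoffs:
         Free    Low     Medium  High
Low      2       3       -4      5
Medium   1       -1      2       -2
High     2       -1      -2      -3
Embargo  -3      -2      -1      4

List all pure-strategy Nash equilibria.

Country A against Free: payoffs -3, 5, 0, 1 → best response Medium.
Country A against Low: payoffs -4, 2, -3, 1 → best response Medium.
Country A against Medium: payoffs -5, 3, -2, 4 → best response Embargo.
Country A against High: payoffs 0, 1, -2, 5 → best response Embargo.
Country B against Low: payoffs 2, 3, -4, 5 → best response High.
Country B against Medium: payoffs 1, -1, 2, -2 → best response Medium.
Country B against High: payoffs 2, -1, -2, -3 → best response Free.
Country B against Embargo: payoffs -3, -2, -1, 4 → best response High.
Mutual best responses: (Embargo, High).

(Embargo, High)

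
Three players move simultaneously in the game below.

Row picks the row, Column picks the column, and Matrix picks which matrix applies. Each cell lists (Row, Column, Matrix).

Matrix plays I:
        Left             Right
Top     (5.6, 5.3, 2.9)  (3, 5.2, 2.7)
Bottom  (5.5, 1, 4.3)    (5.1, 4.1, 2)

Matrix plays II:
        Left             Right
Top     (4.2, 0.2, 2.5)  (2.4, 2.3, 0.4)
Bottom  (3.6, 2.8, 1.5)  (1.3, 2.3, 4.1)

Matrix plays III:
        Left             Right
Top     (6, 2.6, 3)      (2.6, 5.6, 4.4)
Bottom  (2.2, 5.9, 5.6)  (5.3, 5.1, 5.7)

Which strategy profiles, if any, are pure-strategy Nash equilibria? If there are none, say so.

Row against (Left, I): payoffs 5.6, 5.5 → best response Top.
Row against (Left, II): payoffs 4.2, 3.6 → best response Top.
Row against (Left, III): payoffs 6, 2.2 → best response Top.
Row against (Right, I): payoffs 3, 5.1 → best response Bottom.
Row against (Right, II): payoffs 2.4, 1.3 → best response Top.
Row against (Right, III): payoffs 2.6, 5.3 → best response Bottom.
Column against (Top, I): payoffs 5.3, 5.2 → best response Left.
Column against (Top, II): payoffs 0.2, 2.3 → best response Right.
Column against (Top, III): payoffs 2.6, 5.6 → best response Right.
Column against (Bottom, I): payoffs 1, 4.1 → best response Right.
Column against (Bottom, II): payoffs 2.8, 2.3 → best response Left.
Column against (Bottom, III): payoffs 5.9, 5.1 → best response Left.
Matrix against (Top, Left): payoffs 2.9, 2.5, 3 → best response III.
Matrix against (Top, Right): payoffs 2.7, 0.4, 4.4 → best response III.
Matrix against (Bottom, Left): payoffs 4.3, 1.5, 5.6 → best response III.
Matrix against (Bottom, Right): payoffs 2, 4.1, 5.7 → best response III.
No profile is a mutual best response for all players.

There is no pure-strategy Nash equilibrium.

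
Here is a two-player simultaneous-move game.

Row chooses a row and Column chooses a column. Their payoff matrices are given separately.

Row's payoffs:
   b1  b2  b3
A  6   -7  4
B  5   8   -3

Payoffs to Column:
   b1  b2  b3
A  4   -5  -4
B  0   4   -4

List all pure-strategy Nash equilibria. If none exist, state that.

(A, b1), (B, b2)

(A, b1): Row gets 6, best alternative 5; Column gets 4, best alternative -4. No profitable deviation — NE.
(A, b2): Row can switch to B (-7 → 8). Not NE.
(A, b3): Column can switch to b1 (-4 → 4). Not NE.
(B, b1): Row can switch to A (5 → 6). Not NE.
(B, b2): Row gets 8, best alternative -7; Column gets 4, best alternative 0. No profitable deviation — NE.
(B, b3): Row can switch to A (-3 → 4). Not NE.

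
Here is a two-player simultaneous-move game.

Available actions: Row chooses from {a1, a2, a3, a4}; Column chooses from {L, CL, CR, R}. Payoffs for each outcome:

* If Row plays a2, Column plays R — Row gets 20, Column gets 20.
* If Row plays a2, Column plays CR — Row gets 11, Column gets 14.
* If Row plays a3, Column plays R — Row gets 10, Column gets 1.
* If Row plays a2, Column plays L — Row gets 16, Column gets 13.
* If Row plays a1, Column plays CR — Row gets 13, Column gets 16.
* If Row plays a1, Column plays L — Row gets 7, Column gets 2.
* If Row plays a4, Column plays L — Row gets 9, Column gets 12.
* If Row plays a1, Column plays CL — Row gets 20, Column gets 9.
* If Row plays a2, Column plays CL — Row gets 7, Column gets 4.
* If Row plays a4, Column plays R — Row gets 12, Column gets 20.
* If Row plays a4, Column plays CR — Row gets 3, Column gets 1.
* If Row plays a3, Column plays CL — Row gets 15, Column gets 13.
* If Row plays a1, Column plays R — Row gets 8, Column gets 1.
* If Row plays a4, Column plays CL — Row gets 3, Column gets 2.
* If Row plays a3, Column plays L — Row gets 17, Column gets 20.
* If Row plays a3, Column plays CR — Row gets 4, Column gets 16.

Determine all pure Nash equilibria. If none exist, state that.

Check each profile: it is a Nash equilibrium iff no player can strictly gain by switching unilaterally.
(a1, L): Row can switch to a2 (7 → 16). Not NE.
(a1, CL): Column can switch to CR (9 → 16). Not NE.
(a1, CR): Row gets 13, best alternative 11; Column gets 16, best alternative 9. No profitable deviation — NE.
(a1, R): Row can switch to a2 (8 → 20). Not NE.
(a2, L): Row can switch to a3 (16 → 17). Not NE.
(a2, CL): Row can switch to a1 (7 → 20). Not NE.
(a2, CR): Row can switch to a1 (11 → 13). Not NE.
(a2, R): Row gets 20, best alternative 12; Column gets 20, best alternative 14. No profitable deviation — NE.
(a3, L): Row gets 17, best alternative 16; Column gets 20, best alternative 16. No profitable deviation — NE.
(a3, CL): Row can switch to a1 (15 → 20). Not NE.
(a3, CR): Row can switch to a1 (4 → 13). Not NE.
(a3, R): Row can switch to a2 (10 → 20). Not NE.
(a4, L): Row can switch to a2 (9 → 16). Not NE.
(The remaining 3 profiles each have a profitable deviation by the same check.)

Pure-strategy Nash equilibria: (a1, CR), (a2, R), (a3, L)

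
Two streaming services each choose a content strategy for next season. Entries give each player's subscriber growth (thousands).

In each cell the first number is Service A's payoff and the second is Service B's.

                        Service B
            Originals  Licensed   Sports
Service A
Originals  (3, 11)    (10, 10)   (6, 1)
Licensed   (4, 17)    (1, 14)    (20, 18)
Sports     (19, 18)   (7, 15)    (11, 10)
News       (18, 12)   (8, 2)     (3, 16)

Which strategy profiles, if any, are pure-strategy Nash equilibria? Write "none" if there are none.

Service A against Originals: payoffs 3, 4, 19, 18 → best response Sports.
Service A against Licensed: payoffs 10, 1, 7, 8 → best response Originals.
Service A against Sports: payoffs 6, 20, 11, 3 → best response Licensed.
Service B against Originals: payoffs 11, 10, 1 → best response Originals.
Service B against Licensed: payoffs 17, 14, 18 → best response Sports.
Service B against Sports: payoffs 18, 15, 10 → best response Originals.
Service B against News: payoffs 12, 2, 16 → best response Sports.
Mutual best responses: (Licensed, Sports); (Sports, Originals).

The pure Nash equilibria are (Licensed, Sports) and (Sports, Originals).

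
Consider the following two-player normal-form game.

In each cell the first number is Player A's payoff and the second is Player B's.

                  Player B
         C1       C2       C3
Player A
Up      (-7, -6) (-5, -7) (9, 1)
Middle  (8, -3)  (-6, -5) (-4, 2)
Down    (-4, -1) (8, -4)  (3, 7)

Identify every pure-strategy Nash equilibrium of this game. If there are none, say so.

Pure NE: (Up, C3)

Check each profile: it is a Nash equilibrium iff no player can strictly gain by switching unilaterally.
(Up, C1): Player A can switch to Middle (-7 → 8). Not NE.
(Up, C2): Player A can switch to Down (-5 → 8). Not NE.
(Up, C3): Player A gets 9, best alternative 3; Player B gets 1, best alternative -6. No profitable deviation — NE.
(Middle, C1): Player B can switch to C3 (-3 → 2). Not NE.
(Middle, C2): Player A can switch to Up (-6 → -5). Not NE.
(Middle, C3): Player A can switch to Up (-4 → 9). Not NE.
(Down, C1): Player A can switch to Middle (-4 → 8). Not NE.
(Down, C2): Player B can switch to C1 (-4 → -1). Not NE.
(Down, C3): Player A can switch to Up (3 → 9). Not NE.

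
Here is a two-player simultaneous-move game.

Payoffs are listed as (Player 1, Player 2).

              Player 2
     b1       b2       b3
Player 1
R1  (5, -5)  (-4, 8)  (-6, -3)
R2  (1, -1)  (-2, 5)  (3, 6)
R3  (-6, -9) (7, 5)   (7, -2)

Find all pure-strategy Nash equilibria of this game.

(R3, b2)

Player 1 against b1: payoffs 5, 1, -6 → best response R1.
Player 1 against b2: payoffs -4, -2, 7 → best response R3.
Player 1 against b3: payoffs -6, 3, 7 → best response R3.
Player 2 against R1: payoffs -5, 8, -3 → best response b2.
Player 2 against R2: payoffs -1, 5, 6 → best response b3.
Player 2 against R3: payoffs -9, 5, -2 → best response b2.
Mutual best responses: (R3, b2).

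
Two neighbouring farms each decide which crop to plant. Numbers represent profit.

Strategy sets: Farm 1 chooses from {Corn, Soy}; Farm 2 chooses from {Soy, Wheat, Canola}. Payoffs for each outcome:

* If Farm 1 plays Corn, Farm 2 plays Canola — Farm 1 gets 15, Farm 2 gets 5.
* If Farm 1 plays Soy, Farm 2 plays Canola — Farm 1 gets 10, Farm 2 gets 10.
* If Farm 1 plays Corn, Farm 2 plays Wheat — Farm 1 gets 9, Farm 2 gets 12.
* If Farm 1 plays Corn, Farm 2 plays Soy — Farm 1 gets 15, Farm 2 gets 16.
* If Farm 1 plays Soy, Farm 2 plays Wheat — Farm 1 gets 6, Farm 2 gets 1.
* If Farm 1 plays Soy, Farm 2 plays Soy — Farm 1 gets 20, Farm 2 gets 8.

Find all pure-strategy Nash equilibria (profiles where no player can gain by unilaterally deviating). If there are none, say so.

(Corn, Soy): Farm 1 can switch to Soy (15 → 20). Not NE.
(Corn, Wheat): Farm 2 can switch to Soy (12 → 16). Not NE.
(Corn, Canola): Farm 2 can switch to Soy (5 → 16). Not NE.
(Soy, Soy): Farm 2 can switch to Canola (8 → 10). Not NE.
(Soy, Wheat): Farm 1 can switch to Corn (6 → 9). Not NE.
(Soy, Canola): Farm 1 can switch to Corn (10 → 15). Not NE.

No pure-strategy Nash equilibrium.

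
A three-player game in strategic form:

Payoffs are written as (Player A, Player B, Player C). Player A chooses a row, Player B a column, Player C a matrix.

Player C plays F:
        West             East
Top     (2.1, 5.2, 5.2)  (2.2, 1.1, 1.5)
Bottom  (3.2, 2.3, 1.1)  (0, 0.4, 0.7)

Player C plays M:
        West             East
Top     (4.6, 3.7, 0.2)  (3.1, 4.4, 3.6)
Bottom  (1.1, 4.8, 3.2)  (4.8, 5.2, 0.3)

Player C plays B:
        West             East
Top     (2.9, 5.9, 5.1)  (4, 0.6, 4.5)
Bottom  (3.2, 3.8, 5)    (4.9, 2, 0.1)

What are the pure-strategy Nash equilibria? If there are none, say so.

The unique pure-strategy Nash equilibrium is (Bottom, West, B).

Player A against (West, F): payoffs 2.1, 3.2 → best response Bottom.
Player A against (West, M): payoffs 4.6, 1.1 → best response Top.
Player A against (West, B): payoffs 2.9, 3.2 → best response Bottom.
Player A against (East, F): payoffs 2.2, 0 → best response Top.
Player A against (East, M): payoffs 3.1, 4.8 → best response Bottom.
Player A against (East, B): payoffs 4, 4.9 → best response Bottom.
Player B against (Top, F): payoffs 5.2, 1.1 → best response West.
Player B against (Top, M): payoffs 3.7, 4.4 → best response East.
Player B against (Top, B): payoffs 5.9, 0.6 → best response West.
Player B against (Bottom, F): payoffs 2.3, 0.4 → best response West.
Player B against (Bottom, M): payoffs 4.8, 5.2 → best response East.
Player B against (Bottom, B): payoffs 3.8, 2 → best response West.
Player C against (Top, West): payoffs 5.2, 0.2, 5.1 → best response F.
Player C against (Top, East): payoffs 1.5, 3.6, 4.5 → best response B.
Player C against (Bottom, West): payoffs 1.1, 3.2, 5 → best response B.
Player C against (Bottom, East): payoffs 0.7, 0.3, 0.1 → best response F.
Mutual best responses: (Bottom, West, B).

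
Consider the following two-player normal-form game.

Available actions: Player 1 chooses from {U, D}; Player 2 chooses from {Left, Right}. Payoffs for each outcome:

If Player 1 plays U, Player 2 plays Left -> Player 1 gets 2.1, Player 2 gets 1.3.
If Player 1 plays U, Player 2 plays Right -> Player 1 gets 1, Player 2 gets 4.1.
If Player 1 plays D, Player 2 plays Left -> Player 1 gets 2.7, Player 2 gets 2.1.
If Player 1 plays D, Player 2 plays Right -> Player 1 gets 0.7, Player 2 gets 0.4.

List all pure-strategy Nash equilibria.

The pure Nash equilibria are (U, Right), (D, Left).

Check each profile: it is a Nash equilibrium iff no player can strictly gain by switching unilaterally.
(U, Left): Player 1 can switch to D (2.1 → 2.7). Not NE.
(U, Right): Player 1 gets 1, best alternative 0.7; Player 2 gets 4.1, best alternative 1.3. No profitable deviation — NE.
(D, Left): Player 1 gets 2.7, best alternative 2.1; Player 2 gets 2.1, best alternative 0.4. No profitable deviation — NE.
(D, Right): Player 1 can switch to U (0.7 → 1). Not NE.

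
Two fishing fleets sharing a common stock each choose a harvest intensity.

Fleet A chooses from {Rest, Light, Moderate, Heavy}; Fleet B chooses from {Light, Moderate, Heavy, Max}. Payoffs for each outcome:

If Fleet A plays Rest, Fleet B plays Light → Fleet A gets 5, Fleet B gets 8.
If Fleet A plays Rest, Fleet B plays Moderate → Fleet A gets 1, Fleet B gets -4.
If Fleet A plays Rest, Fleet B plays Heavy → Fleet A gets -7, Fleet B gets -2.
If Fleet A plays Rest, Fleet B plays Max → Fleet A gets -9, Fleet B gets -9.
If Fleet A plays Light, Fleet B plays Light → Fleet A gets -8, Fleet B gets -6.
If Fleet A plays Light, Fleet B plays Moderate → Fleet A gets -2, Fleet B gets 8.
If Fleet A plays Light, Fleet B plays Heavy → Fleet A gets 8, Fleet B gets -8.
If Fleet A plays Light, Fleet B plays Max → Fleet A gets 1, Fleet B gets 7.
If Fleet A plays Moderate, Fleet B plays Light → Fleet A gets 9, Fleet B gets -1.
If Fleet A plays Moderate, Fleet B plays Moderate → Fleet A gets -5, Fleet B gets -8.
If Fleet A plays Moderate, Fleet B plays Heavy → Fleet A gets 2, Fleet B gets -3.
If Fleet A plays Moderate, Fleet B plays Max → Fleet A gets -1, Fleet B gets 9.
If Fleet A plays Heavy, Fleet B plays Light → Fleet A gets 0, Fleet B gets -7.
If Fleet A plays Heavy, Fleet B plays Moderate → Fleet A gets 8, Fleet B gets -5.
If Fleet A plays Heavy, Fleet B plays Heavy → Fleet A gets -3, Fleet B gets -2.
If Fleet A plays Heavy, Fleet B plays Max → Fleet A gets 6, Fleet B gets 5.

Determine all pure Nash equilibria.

(Rest, Light): Fleet A can switch to Moderate (5 → 9). Not NE.
(Rest, Moderate): Fleet A can switch to Heavy (1 → 8). Not NE.
(Rest, Heavy): Fleet A can switch to Light (-7 → 8). Not NE.
(Rest, Max): Fleet A can switch to Light (-9 → 1). Not NE.
(Light, Light): Fleet A can switch to Rest (-8 → 5). Not NE.
(Light, Moderate): Fleet A can switch to Rest (-2 → 1). Not NE.
(Light, Heavy): Fleet B can switch to Light (-8 → -6). Not NE.
(Light, Max): Fleet A can switch to Heavy (1 → 6). Not NE.
(Heavy, Max): Fleet A gets 6, best alternative 1; Fleet B gets 5, best alternative -2. No profitable deviation — NE.
(The remaining 7 profiles each have a profitable deviation by the same check.)

Pure NE: (Heavy, Max)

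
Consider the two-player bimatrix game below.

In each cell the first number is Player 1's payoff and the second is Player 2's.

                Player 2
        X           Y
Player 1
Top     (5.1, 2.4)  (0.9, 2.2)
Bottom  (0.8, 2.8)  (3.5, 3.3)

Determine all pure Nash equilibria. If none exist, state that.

The pure Nash equilibria are (Top, X) and (Bottom, Y).

Check each profile: it is a Nash equilibrium iff no player can strictly gain by switching unilaterally.
(Top, X): Player 1 gets 5.1, best alternative 0.8; Player 2 gets 2.4, best alternative 2.2. No profitable deviation — NE.
(Top, Y): Player 1 can switch to Bottom (0.9 → 3.5). Not NE.
(Bottom, X): Player 1 can switch to Top (0.8 → 5.1). Not NE.
(Bottom, Y): Player 1 gets 3.5, best alternative 0.9; Player 2 gets 3.3, best alternative 2.8. No profitable deviation — NE.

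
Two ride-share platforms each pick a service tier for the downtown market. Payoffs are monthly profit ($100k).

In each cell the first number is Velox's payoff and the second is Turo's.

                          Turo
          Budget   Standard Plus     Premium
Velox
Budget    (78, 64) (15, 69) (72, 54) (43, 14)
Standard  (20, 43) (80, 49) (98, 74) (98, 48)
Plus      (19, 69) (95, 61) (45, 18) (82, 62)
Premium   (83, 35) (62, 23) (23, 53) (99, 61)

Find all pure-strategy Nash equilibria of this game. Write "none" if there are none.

Pure-strategy Nash equilibria: (Standard, Plus), (Premium, Premium)

Velox against Budget: payoffs 78, 20, 19, 83 → best response Premium.
Velox against Standard: payoffs 15, 80, 95, 62 → best response Plus.
Velox against Plus: payoffs 72, 98, 45, 23 → best response Standard.
Velox against Premium: payoffs 43, 98, 82, 99 → best response Premium.
Turo against Budget: payoffs 64, 69, 54, 14 → best response Standard.
Turo against Standard: payoffs 43, 49, 74, 48 → best response Plus.
Turo against Plus: payoffs 69, 61, 18, 62 → best response Budget.
Turo against Premium: payoffs 35, 23, 53, 61 → best response Premium.
Mutual best responses: (Standard, Plus); (Premium, Premium).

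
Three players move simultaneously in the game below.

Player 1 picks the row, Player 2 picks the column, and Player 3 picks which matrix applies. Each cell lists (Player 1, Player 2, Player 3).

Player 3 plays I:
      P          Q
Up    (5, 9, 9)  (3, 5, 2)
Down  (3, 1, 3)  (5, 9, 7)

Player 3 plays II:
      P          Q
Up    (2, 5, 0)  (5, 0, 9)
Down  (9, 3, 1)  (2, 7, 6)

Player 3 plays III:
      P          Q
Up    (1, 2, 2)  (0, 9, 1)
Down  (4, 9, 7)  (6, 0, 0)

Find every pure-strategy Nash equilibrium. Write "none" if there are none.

For each strategy profile, look for a profitable unilateral deviation.
(Up, P, I): Player 1 gets 5, best alternative 3; Player 2 gets 9, best alternative 5; Player 3 gets 9, best alternative 2. No profitable deviation — NE.
(Up, P, II): Player 1 can switch to Down (2 → 9). Not NE.
(Up, P, III): Player 1 can switch to Down (1 → 4). Not NE.
(Up, Q, I): Player 1 can switch to Down (3 → 5). Not NE.
(Up, Q, II): Player 2 can switch to P (0 → 5). Not NE.
(Up, Q, III): Player 1 can switch to Down (0 → 6). Not NE.
(Down, P, I): Player 1 can switch to Up (3 → 5). Not NE.
(Down, P, II): Player 2 can switch to Q (3 → 7). Not NE.
(Down, P, III): Player 1 gets 4, best alternative 1; Player 2 gets 9, best alternative 0; Player 3 gets 7, best alternative 3. No profitable deviation — NE.
(Down, Q, I): Player 1 gets 5, best alternative 3; Player 2 gets 9, best alternative 1; Player 3 gets 7, best alternative 6. No profitable deviation — NE.
(Down, Q, II): Player 1 can switch to Up (2 → 5). Not NE.
(The remaining 1 profile has a profitable deviation by the same check.)

Pure-strategy Nash equilibria: (Up, P, I); (Down, P, III); (Down, Q, I)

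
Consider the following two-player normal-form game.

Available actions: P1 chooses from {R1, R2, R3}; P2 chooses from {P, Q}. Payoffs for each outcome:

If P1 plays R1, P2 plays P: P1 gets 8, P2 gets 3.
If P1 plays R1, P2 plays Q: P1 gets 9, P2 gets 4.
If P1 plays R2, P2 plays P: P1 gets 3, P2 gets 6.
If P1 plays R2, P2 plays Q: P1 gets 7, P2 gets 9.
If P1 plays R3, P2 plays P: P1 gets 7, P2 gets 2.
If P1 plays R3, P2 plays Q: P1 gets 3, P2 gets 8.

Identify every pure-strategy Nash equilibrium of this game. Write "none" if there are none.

Mark each player's best response to every combination of opponents' strategies; a profile where every player is best-responding is a pure Nash equilibrium.
P1 against P: payoffs 8, 3, 7 → best response R1.
P1 against Q: payoffs 9, 7, 3 → best response R1.
P2 against R1: payoffs 3, 4 → best response Q.
P2 against R2: payoffs 6, 9 → best response Q.
P2 against R3: payoffs 2, 8 → best response Q.
Mutual best responses: (R1, Q).

(R1, Q)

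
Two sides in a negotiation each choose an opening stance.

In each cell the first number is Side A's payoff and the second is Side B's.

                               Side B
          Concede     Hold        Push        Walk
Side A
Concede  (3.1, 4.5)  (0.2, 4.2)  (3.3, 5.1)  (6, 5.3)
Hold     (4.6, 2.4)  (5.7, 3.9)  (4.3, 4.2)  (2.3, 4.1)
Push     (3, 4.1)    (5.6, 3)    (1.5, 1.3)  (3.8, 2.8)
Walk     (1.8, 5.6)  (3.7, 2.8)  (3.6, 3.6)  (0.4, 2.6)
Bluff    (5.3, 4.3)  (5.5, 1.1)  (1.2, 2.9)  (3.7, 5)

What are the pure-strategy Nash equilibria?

(Concede, Walk) and (Hold, Push)

Check each profile: it is a Nash equilibrium iff no player can strictly gain by switching unilaterally.
(Concede, Concede): Side A can switch to Hold (3.1 → 4.6). Not NE.
(Concede, Hold): Side A can switch to Hold (0.2 → 5.7). Not NE.
(Concede, Push): Side A can switch to Hold (3.3 → 4.3). Not NE.
(Concede, Walk): Side A gets 6, best alternative 3.8; Side B gets 5.3, best alternative 5.1. No profitable deviation — NE.
(Hold, Concede): Side A can switch to Bluff (4.6 → 5.3). Not NE.
(Hold, Hold): Side B can switch to Push (3.9 → 4.2). Not NE.
(Hold, Push): Side A gets 4.3, best alternative 3.6; Side B gets 4.2, best alternative 4.1. No profitable deviation — NE.
(Hold, Walk): Side A can switch to Concede (2.3 → 6). Not NE.
(Push, Concede): Side A can switch to Concede (3 → 3.1). Not NE.
(Push, Hold): Side A can switch to Hold (5.6 → 5.7). Not NE.
(The remaining 10 profiles each have a profitable deviation by the same check.)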